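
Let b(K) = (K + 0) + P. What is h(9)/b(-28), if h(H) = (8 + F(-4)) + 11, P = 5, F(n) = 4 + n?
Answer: -19/23 ≈ -0.82609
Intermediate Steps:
h(H) = 19 (h(H) = (8 + (4 - 4)) + 11 = (8 + 0) + 11 = 8 + 11 = 19)
b(K) = 5 + K (b(K) = (K + 0) + 5 = K + 5 = 5 + K)
h(9)/b(-28) = 19/(5 - 28) = 19/(-23) = 19*(-1/23) = -19/23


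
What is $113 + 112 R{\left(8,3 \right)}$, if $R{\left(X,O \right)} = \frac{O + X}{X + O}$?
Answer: $225$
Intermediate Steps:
$R{\left(X,O \right)} = 1$ ($R{\left(X,O \right)} = \frac{O + X}{O + X} = 1$)
$113 + 112 R{\left(8,3 \right)} = 113 + 112 \cdot 1 = 113 + 112 = 225$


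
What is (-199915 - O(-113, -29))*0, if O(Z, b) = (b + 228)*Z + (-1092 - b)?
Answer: 0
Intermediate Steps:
O(Z, b) = -1092 - b + Z*(228 + b) (O(Z, b) = (228 + b)*Z + (-1092 - b) = Z*(228 + b) + (-1092 - b) = -1092 - b + Z*(228 + b))
(-199915 - O(-113, -29))*0 = (-199915 - (-1092 - 1*(-29) + 228*(-113) - 113*(-29)))*0 = (-199915 - (-1092 + 29 - 25764 + 3277))*0 = (-199915 - 1*(-23550))*0 = (-199915 + 23550)*0 = -176365*0 = 0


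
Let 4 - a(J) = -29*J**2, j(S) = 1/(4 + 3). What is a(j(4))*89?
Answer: 20025/49 ≈ 408.67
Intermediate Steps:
j(S) = 1/7
a(J) = 4 + 29*J**2 (a(J) = 4 - (-29)*J**2 = 4 + 29*J**2)
a(j(4))*89 = (4 + 29*(1/7)**2)*89 = (4 + 29*(1/49))*89 = (4 + 29/49)*89 = (225/49)*89 = 20025/49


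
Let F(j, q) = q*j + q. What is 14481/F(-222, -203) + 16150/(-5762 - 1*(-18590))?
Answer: 455149859/287751282 ≈ 1.5817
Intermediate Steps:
F(j, q) = q + j*q (F(j, q) = j*q + q = q + j*q)
14481/F(-222, -203) + 16150/(-5762 - 1*(-18590)) = 14481/((-203*(1 - 222))) + 16150/(-5762 - 1*(-18590)) = 14481/((-203*(-221))) + 16150/(-5762 + 18590) = 14481/44863 + 16150/12828 = 14481*(1/44863) + 16150*(1/12828) = 14481/44863 + 8075/6414 = 455149859/287751282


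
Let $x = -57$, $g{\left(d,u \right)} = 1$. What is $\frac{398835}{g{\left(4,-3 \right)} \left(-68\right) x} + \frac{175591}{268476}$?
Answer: $\frac{172689449}{1667649} \approx 103.55$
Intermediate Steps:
$\frac{398835}{g{\left(4,-3 \right)} \left(-68\right) x} + \frac{175591}{268476} = \frac{398835}{1 \left(-68\right) \left(-57\right)} + \frac{175591}{268476} = \frac{398835}{\left(-68\right) \left(-57\right)} + 175591 \cdot \frac{1}{268476} = \frac{398835}{3876} + \frac{13507}{20652} = 398835 \cdot \frac{1}{3876} + \frac{13507}{20652} = \frac{132945}{1292} + \frac{13507}{20652} = \frac{172689449}{1667649}$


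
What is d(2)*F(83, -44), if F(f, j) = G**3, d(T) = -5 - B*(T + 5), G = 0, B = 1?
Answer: 0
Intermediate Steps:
d(T) = -10 - T (d(T) = -5 - (T + 5) = -5 - (5 + T) = -5 + (-5 - T) = -10 - T)
F(f, j) = 0 (F(f, j) = 0**3 = 0)
d(2)*F(83, -44) = (-10 - 1*2)*0 = (-10 - 2)*0 = -12*0 = 0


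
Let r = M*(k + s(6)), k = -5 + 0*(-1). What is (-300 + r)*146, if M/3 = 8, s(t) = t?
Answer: -40296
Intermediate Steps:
k = -5 (k = -5 + 0 = -5)
M = 24 (M = 3*8 = 24)
r = 24 (r = 24*(-5 + 6) = 24*1 = 24)
(-300 + r)*146 = (-300 + 24)*146 = -276*146 = -40296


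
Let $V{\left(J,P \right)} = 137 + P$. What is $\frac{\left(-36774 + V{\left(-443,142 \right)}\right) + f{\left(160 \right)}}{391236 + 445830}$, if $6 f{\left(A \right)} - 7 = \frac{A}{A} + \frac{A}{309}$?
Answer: $- \frac{33829549}{775960182} \approx -0.043597$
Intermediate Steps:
$f{\left(A \right)} = \frac{4}{3} + \frac{A}{1854}$ ($f{\left(A \right)} = \frac{7}{6} + \frac{\frac{A}{A} + \frac{A}{309}}{6} = \frac{7}{6} + \frac{1 + A \frac{1}{309}}{6} = \frac{7}{6} + \frac{1 + \frac{A}{309}}{6} = \frac{7}{6} + \left(\frac{1}{6} + \frac{A}{1854}\right) = \frac{4}{3} + \frac{A}{1854}$)
$\frac{\left(-36774 + V{\left(-443,142 \right)}\right) + f{\left(160 \right)}}{391236 + 445830} = \frac{\left(-36774 + \left(137 + 142\right)\right) + \left(\frac{4}{3} + \frac{1}{1854} \cdot 160\right)}{391236 + 445830} = \frac{\left(-36774 + 279\right) + \left(\frac{4}{3} + \frac{80}{927}\right)}{837066} = \left(-36495 + \frac{1316}{927}\right) \frac{1}{837066} = \left(- \frac{33829549}{927}\right) \frac{1}{837066} = - \frac{33829549}{775960182}$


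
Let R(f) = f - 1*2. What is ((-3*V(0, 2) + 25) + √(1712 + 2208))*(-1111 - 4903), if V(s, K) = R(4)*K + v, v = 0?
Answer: -78182 - 168392*√5 ≈ -4.5472e+5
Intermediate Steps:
R(f) = -2 + f (R(f) = f - 2 = -2 + f)
V(s, K) = 2*K (V(s, K) = (-2 + 4)*K + 0 = 2*K + 0 = 2*K)
((-3*V(0, 2) + 25) + √(1712 + 2208))*(-1111 - 4903) = ((-6*2 + 25) + √(1712 + 2208))*(-1111 - 4903) = ((-3*4 + 25) + √3920)*(-6014) = ((-12 + 25) + 28*√5)*(-6014) = (13 + 28*√5)*(-6014) = -78182 - 168392*√5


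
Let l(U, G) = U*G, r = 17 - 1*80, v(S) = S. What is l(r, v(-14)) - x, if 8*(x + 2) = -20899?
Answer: 27971/8 ≈ 3496.4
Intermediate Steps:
r = -63 (r = 17 - 80 = -63)
l(U, G) = G*U
x = -20915/8 (x = -2 + (⅛)*(-20899) = -2 - 20899/8 = -20915/8 ≈ -2614.4)
l(r, v(-14)) - x = -14*(-63) - 1*(-20915/8) = 882 + 20915/8 = 27971/8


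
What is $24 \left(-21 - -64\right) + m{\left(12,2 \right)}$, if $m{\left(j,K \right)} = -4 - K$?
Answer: $1026$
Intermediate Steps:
$24 \left(-21 - -64\right) + m{\left(12,2 \right)} = 24 \left(-21 - -64\right) - 6 = 24 \left(-21 + 64\right) - 6 = 24 \cdot 43 - 6 = 1032 - 6 = 1026$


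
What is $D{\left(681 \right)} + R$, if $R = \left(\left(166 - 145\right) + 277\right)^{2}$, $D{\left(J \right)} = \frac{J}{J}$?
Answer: $88805$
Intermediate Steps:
$D{\left(J \right)} = 1$
$R = 88804$ ($R = \left(21 + 277\right)^{2} = 298^{2} = 88804$)
$D{\left(681 \right)} + R = 1 + 88804 = 88805$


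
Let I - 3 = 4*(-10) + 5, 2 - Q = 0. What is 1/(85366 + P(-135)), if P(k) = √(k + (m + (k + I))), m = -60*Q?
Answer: 42683/3643677189 - I*√422/7287354378 ≈ 1.1714e-5 - 2.8189e-9*I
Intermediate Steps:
Q = 2 (Q = 2 - 1*0 = 2 + 0 = 2)
I = -32 (I = 3 + (4*(-10) + 5) = 3 + (-40 + 5) = 3 - 35 = -32)
m = -120 (m = -60*2 = -120)
P(k) = √(-152 + 2*k) (P(k) = √(k + (-120 + (k - 32))) = √(k + (-120 + (-32 + k))) = √(k + (-152 + k)) = √(-152 + 2*k))
1/(85366 + P(-135)) = 1/(85366 + √(-152 + 2*(-135))) = 1/(85366 + √(-152 - 270)) = 1/(85366 + √(-422)) = 1/(85366 + I*√422)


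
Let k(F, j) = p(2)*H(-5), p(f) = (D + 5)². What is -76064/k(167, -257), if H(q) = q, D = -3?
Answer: 19016/5 ≈ 3803.2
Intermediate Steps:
p(f) = 4 (p(f) = (-3 + 5)² = 2² = 4)
k(F, j) = -20 (k(F, j) = 4*(-5) = -20)
-76064/k(167, -257) = -76064/(-20) = -76064*(-1/20) = 19016/5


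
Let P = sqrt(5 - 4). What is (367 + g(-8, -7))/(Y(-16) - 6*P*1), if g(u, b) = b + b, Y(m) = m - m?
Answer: -353/6 ≈ -58.833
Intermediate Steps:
Y(m) = 0
P = 1 (P = sqrt(1) = 1)
g(u, b) = 2*b
(367 + g(-8, -7))/(Y(-16) - 6*P*1) = (367 + 2*(-7))/(0 - 6*1*1) = (367 - 14)/(0 - 6*1) = 353/(0 - 6) = 353/(-6) = 353*(-1/6) = -353/6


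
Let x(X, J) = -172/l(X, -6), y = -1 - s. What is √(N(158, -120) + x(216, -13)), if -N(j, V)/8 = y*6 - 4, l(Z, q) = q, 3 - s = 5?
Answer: √114/3 ≈ 3.5590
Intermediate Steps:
s = -2 (s = 3 - 1*5 = 3 - 5 = -2)
y = 1 (y = -1 - 1*(-2) = -1 + 2 = 1)
N(j, V) = -16 (N(j, V) = -8*(1*6 - 4) = -8*(6 - 4) = -8*2 = -16)
x(X, J) = 86/3 (x(X, J) = -172/(-6) = -172*(-⅙) = 86/3)
√(N(158, -120) + x(216, -13)) = √(-16 + 86/3) = √(38/3) = √114/3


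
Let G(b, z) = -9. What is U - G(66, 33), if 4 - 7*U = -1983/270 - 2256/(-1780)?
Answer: 83621/8010 ≈ 10.440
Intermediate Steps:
U = 11531/8010 (U = 4/7 - (-1983/270 - 2256/(-1780))/7 = 4/7 - (-1983*1/270 - 2256*(-1/1780))/7 = 4/7 - (-661/90 + 564/445)/7 = 4/7 - ⅐*(-48677/8010) = 4/7 + 48677/56070 = 11531/8010 ≈ 1.4396)
U - G(66, 33) = 11531/8010 - 1*(-9) = 11531/8010 + 9 = 83621/8010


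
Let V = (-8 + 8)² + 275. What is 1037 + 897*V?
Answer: 247712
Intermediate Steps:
V = 275 (V = 0² + 275 = 0 + 275 = 275)
1037 + 897*V = 1037 + 897*275 = 1037 + 246675 = 247712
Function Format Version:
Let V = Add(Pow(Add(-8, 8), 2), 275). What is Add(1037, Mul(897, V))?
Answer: 247712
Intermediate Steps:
V = 275 (V = Add(Pow(0, 2), 275) = Add(0, 275) = 275)
Add(1037, Mul(897, V)) = Add(1037, Mul(897, 275)) = Add(1037, 246675) = 247712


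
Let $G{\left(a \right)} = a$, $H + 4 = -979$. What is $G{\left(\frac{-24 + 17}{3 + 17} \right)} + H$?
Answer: $- \frac{19667}{20} \approx -983.35$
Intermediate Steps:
$H = -983$ ($H = -4 - 979 = -983$)
$G{\left(\frac{-24 + 17}{3 + 17} \right)} + H = \frac{-24 + 17}{3 + 17} - 983 = - \frac{7}{20} - 983 = - \frac{19667}{20}$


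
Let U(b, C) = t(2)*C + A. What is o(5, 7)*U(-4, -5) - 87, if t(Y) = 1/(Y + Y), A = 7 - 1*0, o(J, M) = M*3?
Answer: 135/4 ≈ 33.750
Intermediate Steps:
o(J, M) = 3*M
A = 7 (A = 7 + 0 = 7)
t(Y) = 1/(2*Y)
U(b, C) = 7 + C/4 (U(b, C) = ((½)/2)*C + 7 = ((½)*(½))*C + 7 = C/4 + 7 = 7 + C/4)
o(5, 7)*U(-4, -5) - 87 = (3*7)*(7 + (¼)*(-5)) - 87 = 21*(7 - 5/4) - 87 = 21*(23/4) - 87 = 483/4 - 87 = 135/4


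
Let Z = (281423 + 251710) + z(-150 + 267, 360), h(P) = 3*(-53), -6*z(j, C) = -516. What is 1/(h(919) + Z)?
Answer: 1/533060 ≈ 1.8760e-6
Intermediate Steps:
z(j, C) = 86 (z(j, C) = -1/6*(-516) = 86)
h(P) = -159
Z = 533219 (Z = (281423 + 251710) + 86 = 533133 + 86 = 533219)
1/(h(919) + Z) = 1/(-159 + 533219) = 1/533060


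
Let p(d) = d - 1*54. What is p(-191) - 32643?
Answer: -32888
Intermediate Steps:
p(d) = -54 + d (p(d) = d - 54 = -54 + d)
p(-191) - 32643 = (-54 - 191) - 32643 = -245 - 32643 = -32888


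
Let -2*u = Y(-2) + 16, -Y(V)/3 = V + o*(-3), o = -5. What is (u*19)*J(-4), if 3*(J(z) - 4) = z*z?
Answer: 6118/3 ≈ 2039.3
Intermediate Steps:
Y(V) = -45 - 3*V (Y(V) = -3*(V - 5*(-3)) = -3*(V + 15) = -3*(15 + V) = -45 - 3*V)
u = 23/2 (u = -((-45 - 3*(-2)) + 16)/2 = -((-45 + 6) + 16)/2 = -(-39 + 16)/2 = -½*(-23) = 23/2 ≈ 11.500)
J(z) = 4 + z²/3 (J(z) = 4 + (z*z)/3 = 4 + z²/3)
(u*19)*J(-4) = ((23/2)*19)*(4 + (⅓)*(-4)²) = 437*(4 + (⅓)*16)/2 = 437*(4 + 16/3)/2 = (437/2)*(28/3) = 6118/3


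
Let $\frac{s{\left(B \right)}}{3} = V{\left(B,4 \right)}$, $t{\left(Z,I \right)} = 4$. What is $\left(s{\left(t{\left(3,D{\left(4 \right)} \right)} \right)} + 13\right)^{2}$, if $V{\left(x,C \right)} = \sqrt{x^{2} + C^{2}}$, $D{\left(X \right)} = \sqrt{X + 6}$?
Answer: $457 + 312 \sqrt{2} \approx 898.23$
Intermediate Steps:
$D{\left(X \right)} = \sqrt{6 + X}$
$V{\left(x,C \right)} = \sqrt{C^{2} + x^{2}}$
$s{\left(B \right)} = 3 \sqrt{16 + B^{2}}$ ($s{\left(B \right)} = 3 \sqrt{4^{2} + B^{2}} = 3 \sqrt{16 + B^{2}}$)
$\left(s{\left(t{\left(3,D{\left(4 \right)} \right)} \right)} + 13\right)^{2} = \left(3 \sqrt{16 + 4^{2}} + 13\right)^{2} = \left(3 \sqrt{16 + 16} + 13\right)^{2} = \left(3 \sqrt{32} + 13\right)^{2} = \left(3 \cdot 4 \sqrt{2} + 13\right)^{2} = \left(12 \sqrt{2} + 13\right)^{2} = \left(13 + 12 \sqrt{2}\right)^{2}$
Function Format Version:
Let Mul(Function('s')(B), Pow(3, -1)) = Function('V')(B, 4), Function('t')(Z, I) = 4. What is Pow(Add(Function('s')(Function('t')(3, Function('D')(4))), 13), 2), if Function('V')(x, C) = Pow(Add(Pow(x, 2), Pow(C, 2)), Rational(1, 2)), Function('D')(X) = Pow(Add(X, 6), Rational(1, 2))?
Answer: Add(457, Mul(312, Pow(2, Rational(1, 2)))) ≈ 898.23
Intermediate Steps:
Function('D')(X) = Pow(Add(6, X), Rational(1, 2))
Function('V')(x, C) = Pow(Add(Pow(C, 2), Pow(x, 2)), Rational(1, 2))
Function('s')(B) = Mul(3, Pow(Add(16, Pow(B, 2)), Rational(1, 2))) (Function('s')(B) = Mul(3, Pow(Add(Pow(4, 2), Pow(B, 2)), Rational(1, 2))) = Mul(3, Pow(Add(16, Pow(B, 2)), Rational(1, 2))))
Pow(Add(Function('s')(Function('t')(3, Function('D')(4))), 13), 2) = Pow(Add(Mul(3, Pow(Add(16, Pow(4, 2)), Rational(1, 2))), 13), 2) = Pow(Add(Mul(3, Pow(Add(16, 16), Rational(1, 2))), 13), 2) = Pow(Add(Mul(3, Pow(32, Rational(1, 2))), 13), 2) = Pow(Add(Mul(3, Mul(4, Pow(2, Rational(1, 2)))), 13), 2) = Pow(Add(Mul(12, Pow(2, Rational(1, 2))), 13), 2) = Pow(Add(13, Mul(12, Pow(2, Rational(1, 2)))), 2)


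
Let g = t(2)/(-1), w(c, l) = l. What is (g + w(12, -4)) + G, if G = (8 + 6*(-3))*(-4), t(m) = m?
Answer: 34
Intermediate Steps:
G = 40 (G = (8 - 18)*(-4) = -10*(-4) = 40)
g = -2 (g = 2/(-1) = 2*(-1) = -2)
(g + w(12, -4)) + G = (-2 - 4) + 40 = -6 + 40 = 34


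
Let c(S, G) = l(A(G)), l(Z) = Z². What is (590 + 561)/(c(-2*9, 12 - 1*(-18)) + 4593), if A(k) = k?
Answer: 1151/5493 ≈ 0.20954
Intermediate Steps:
c(S, G) = G²
(590 + 561)/(c(-2*9, 12 - 1*(-18)) + 4593) = (590 + 561)/((12 - 1*(-18))² + 4593) = 1151/((12 + 18)² + 4593) = 1151/(30² + 4593) = 1151/(900 + 4593) = 1151/5493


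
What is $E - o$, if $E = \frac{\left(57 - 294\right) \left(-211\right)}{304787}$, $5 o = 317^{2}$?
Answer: $- \frac{30627490808}{1523935} \approx -20098.0$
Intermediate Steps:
$o = \frac{100489}{5}$ ($o = \frac{317^{2}}{5} = \frac{1}{5} \cdot 100489 = \frac{100489}{5} \approx 20098.0$)
$E = \frac{50007}{304787}$ ($E = \left(-237\right) \left(-211\right) \frac{1}{304787} = 50007 \cdot \frac{1}{304787} = \frac{50007}{304787} \approx 0.16407$)
$E - o = \frac{50007}{304787} - \frac{100489}{5} = - \frac{30627490808}{1523935}$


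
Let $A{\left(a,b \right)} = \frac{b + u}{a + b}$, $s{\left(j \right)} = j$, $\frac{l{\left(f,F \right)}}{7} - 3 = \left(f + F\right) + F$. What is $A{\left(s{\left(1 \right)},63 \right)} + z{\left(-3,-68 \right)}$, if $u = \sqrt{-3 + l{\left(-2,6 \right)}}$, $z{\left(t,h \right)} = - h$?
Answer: $\frac{4415}{64} + \frac{\sqrt{22}}{32} \approx 69.131$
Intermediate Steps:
$l{\left(f,F \right)} = 21 + 7 f + 14 F$ ($l{\left(f,F \right)} = 21 + 7 \left(\left(f + F\right) + F\right) = 21 + 7 \left(\left(F + f\right) + F\right) = 21 + 7 \left(f + 2 F\right) = 21 + \left(7 f + 14 F\right) = 21 + 7 f + 14 F$)
$u = 2 \sqrt{22}$ ($u = \sqrt{-3 + \left(21 + 7 \left(-2\right) + 14 \cdot 6\right)} = \sqrt{-3 + \left(21 - 14 + 84\right)} = \sqrt{-3 + 91} = \sqrt{88} = 2 \sqrt{22} \approx 9.3808$)
$A{\left(a,b \right)} = \frac{b + 2 \sqrt{22}}{a + b}$
$A{\left(s{\left(1 \right)},63 \right)} + z{\left(-3,-68 \right)} = \frac{63 + 2 \sqrt{22}}{1 + 63} - -68 = \frac{63 + 2 \sqrt{22}}{64} + 68 = \left(\frac{63}{64} + \frac{\sqrt{22}}{32}\right) + 68 = \frac{4415}{64} + \frac{\sqrt{22}}{32}$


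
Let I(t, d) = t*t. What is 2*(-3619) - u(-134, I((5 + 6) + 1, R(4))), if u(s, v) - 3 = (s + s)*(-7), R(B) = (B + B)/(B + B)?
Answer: -9117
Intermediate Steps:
R(B) = 1 (R(B) = (2*B)/((2*B)) = (2*B)*(1/(2*B)) = 1)
I(t, d) = t²
u(s, v) = 3 - 14*s (u(s, v) = 3 + (s + s)*(-7) = 3 + (2*s)*(-7) = 3 - 14*s)
2*(-3619) - u(-134, I((5 + 6) + 1, R(4))) = 2*(-3619) - (3 - 14*(-134)) = -7238 - (3 + 1876) = -7238 - 1*1879 = -7238 - 1879 = -9117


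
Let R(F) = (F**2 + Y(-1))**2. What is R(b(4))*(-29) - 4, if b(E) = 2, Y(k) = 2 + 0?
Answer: -1048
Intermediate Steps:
Y(k) = 2
R(F) = (2 + F**2)**2 (R(F) = (F**2 + 2)**2 = (2 + F**2)**2)
R(b(4))*(-29) - 4 = (2 + 2**2)**2*(-29) - 4 = (2 + 4)**2*(-29) - 4 = 6**2*(-29) - 4 = 36*(-29) - 4 = -1044 - 4 = -1048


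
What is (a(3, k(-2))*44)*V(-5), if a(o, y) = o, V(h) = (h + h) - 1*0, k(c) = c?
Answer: -1320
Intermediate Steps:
V(h) = 2*h (V(h) = 2*h + 0 = 2*h)
(a(3, k(-2))*44)*V(-5) = (3*44)*(2*(-5)) = 132*(-10) = -1320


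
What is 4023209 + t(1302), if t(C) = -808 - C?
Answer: 4021099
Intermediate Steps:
4023209 + t(1302) = 4023209 + (-808 - 1*1302) = 4023209 + (-808 - 1302) = 4023209 - 2110 = 4021099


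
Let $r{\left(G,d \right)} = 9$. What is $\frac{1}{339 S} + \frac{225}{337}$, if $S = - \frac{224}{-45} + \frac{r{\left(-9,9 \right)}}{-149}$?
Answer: $\frac{839040870}{1255568651} \approx 0.66826$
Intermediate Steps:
$S = \frac{32971}{6705}$ ($S = - \frac{224}{-45} + \frac{9}{-149} = \left(-224\right) \left(- \frac{1}{45}\right) + 9 \left(- \frac{1}{149}\right) = \frac{224}{45} - \frac{9}{149} = \frac{32971}{6705} \approx 4.9174$)
$\frac{1}{339 S} + \frac{225}{337} = \frac{1}{339 \cdot \frac{32971}{6705}} + \frac{225}{337} = \frac{1}{339} \cdot \frac{6705}{32971} + 225 \cdot \frac{1}{337} = \frac{2235}{3725723} + \frac{225}{337} = \frac{839040870}{1255568651}$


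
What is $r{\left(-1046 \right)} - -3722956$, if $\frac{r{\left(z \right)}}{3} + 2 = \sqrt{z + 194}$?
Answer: $3722950 + 6 i \sqrt{213} \approx 3.723 \cdot 10^{6} + 87.567 i$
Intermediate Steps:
$r{\left(z \right)} = -6 + 3 \sqrt{194 + z}$ ($r{\left(z \right)} = -6 + 3 \sqrt{z + 194} = -6 + 3 \sqrt{194 + z}$)
$r{\left(-1046 \right)} - -3722956 = \left(-6 + 3 \sqrt{194 - 1046}\right) - -3722956 = \left(-6 + 3 \sqrt{-852}\right) + 3722956 = \left(-6 + 3 \cdot 2 i \sqrt{213}\right) + 3722956 = \left(-6 + 6 i \sqrt{213}\right) + 3722956 = 3722950 + 6 i \sqrt{213}$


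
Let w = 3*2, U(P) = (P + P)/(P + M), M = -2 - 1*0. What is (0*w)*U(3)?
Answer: 0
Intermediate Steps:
M = -2 (M = -2 + 0 = -2)
U(P) = 2*P/(-2 + P) (U(P) = (P + P)/(P - 2) = (2*P)/(-2 + P) = 2*P/(-2 + P))
w = 6
(0*w)*U(3) = (0*6)*(2*3/(-2 + 3)) = 0*(2*3/1) = 0*(2*3*1) = 0*6 = 0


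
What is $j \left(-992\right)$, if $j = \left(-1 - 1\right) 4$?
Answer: $7936$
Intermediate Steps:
$j = -8$ ($j = \left(-2\right) 4 = -8$)
$j \left(-992\right) = \left(-8\right) \left(-992\right) = 7936$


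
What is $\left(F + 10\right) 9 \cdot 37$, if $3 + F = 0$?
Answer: $2331$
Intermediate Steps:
$F = -3$ ($F = -3 + 0 = -3$)
$\left(F + 10\right) 9 \cdot 37 = \left(-3 + 10\right) 9 \cdot 37 = 7 \cdot 9 \cdot 37 = 63 \cdot 37 = 2331$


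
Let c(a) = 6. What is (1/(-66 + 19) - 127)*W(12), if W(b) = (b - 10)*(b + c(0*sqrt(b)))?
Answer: -214920/47 ≈ -4572.8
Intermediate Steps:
W(b) = (-10 + b)*(6 + b) (W(b) = (b - 10)*(b + 6) = (-10 + b)*(6 + b))
(1/(-66 + 19) - 127)*W(12) = (1/(-66 + 19) - 127)*(-60 + 12**2 - 4*12) = (1/(-47) - 127)*(-60 + 144 - 48) = (-1/47 - 127)*36 = -5970/47*36 = -214920/47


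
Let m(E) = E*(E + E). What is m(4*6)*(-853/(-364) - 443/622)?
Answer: 53181216/28301 ≈ 1879.1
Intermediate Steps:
m(E) = 2*E² (m(E) = E*(2*E) = 2*E²)
m(4*6)*(-853/(-364) - 443/622) = (2*(4*6)²)*(-853/(-364) - 443/622) = (2*24²)*(-853*(-1/364) - 443*1/622) = (2*576)*(853/364 - 443/622) = 1152*(184657/113204) = 53181216/28301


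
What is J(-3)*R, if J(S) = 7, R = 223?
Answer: 1561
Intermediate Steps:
J(-3)*R = 7*223 = 1561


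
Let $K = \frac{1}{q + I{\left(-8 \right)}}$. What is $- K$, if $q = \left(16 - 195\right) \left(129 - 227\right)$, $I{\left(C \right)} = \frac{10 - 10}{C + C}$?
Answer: $- \frac{1}{17542} \approx -5.7006 \cdot 10^{-5}$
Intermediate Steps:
$I{\left(C \right)} = 0$ ($I{\left(C \right)} = \frac{0}{2 C} = 0 \frac{1}{2 C} = 0$)
$q = 17542$ ($q = \left(-179\right) \left(-98\right) = 17542$)
$K = \frac{1}{17542}$ ($K = \frac{1}{17542 + 0} = \frac{1}{17542} \approx 5.7006 \cdot 10^{-5}$)
$- K = \left(-1\right) \frac{1}{17542} = - \frac{1}{17542}$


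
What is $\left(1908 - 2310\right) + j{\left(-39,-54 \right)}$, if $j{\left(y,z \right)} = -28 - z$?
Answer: $-376$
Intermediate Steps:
$\left(1908 - 2310\right) + j{\left(-39,-54 \right)} = \left(1908 - 2310\right) - -26 = -402 + \left(-28 + 54\right) = -402 + 26 = -376$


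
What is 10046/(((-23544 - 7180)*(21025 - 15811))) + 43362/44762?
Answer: 1736480783945/1792661431308 ≈ 0.96866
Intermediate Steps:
10046/(((-23544 - 7180)*(21025 - 15811))) + 43362/44762 = 10046/((-30724*5214)) + 43362*(1/44762) = 10046/(-160194936) + 21681/22381 = 10046*(-1/160194936) + 21681/22381 = -5023/80097468 + 21681/22381 = 1736480783945/1792661431308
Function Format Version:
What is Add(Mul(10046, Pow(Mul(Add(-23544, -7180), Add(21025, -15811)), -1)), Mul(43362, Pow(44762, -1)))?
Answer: Rational(1736480783945, 1792661431308) ≈ 0.96866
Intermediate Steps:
Add(Mul(10046, Pow(Mul(Add(-23544, -7180), Add(21025, -15811)), -1)), Mul(43362, Pow(44762, -1))) = Add(Mul(10046, Pow(Mul(-30724, 5214), -1)), Mul(43362, Rational(1, 44762))) = Add(Mul(10046, Pow(-160194936, -1)), Rational(21681, 22381)) = Add(Mul(10046, Rational(-1, 160194936)), Rational(21681, 22381)) = Add(Rational(-5023, 80097468), Rational(21681, 22381)) = Rational(1736480783945, 1792661431308)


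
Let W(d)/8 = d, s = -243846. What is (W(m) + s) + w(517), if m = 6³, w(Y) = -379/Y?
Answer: -125175385/517 ≈ -2.4212e+5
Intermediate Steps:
m = 216
W(d) = 8*d
(W(m) + s) + w(517) = (8*216 - 243846) - 379/517 = (1728 - 243846) - 379*1/517 = -242118 - 379/517 = -125175385/517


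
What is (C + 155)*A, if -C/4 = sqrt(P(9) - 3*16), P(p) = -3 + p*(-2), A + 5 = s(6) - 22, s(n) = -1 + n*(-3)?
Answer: -7130 + 184*I*sqrt(69) ≈ -7130.0 + 1528.4*I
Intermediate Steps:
s(n) = -1 - 3*n
A = -46 (A = -5 + ((-1 - 3*6) - 22) = -5 + ((-1 - 18) - 22) = -5 + (-19 - 22) = -5 - 41 = -46)
P(p) = -3 - 2*p
C = -4*I*sqrt(69) (C = -4*sqrt((-3 - 2*9) - 3*16) = -4*sqrt((-3 - 18) - 48) = -4*sqrt(-21 - 48) = -4*I*sqrt(69) ≈ -33.227*I)
(C + 155)*A = (-4*I*sqrt(69) + 155)*(-46) = (155 - 4*I*sqrt(69))*(-46) = -7130 + 184*I*sqrt(69)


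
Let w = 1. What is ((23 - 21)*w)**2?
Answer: 4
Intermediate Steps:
((23 - 21)*w)**2 = ((23 - 21)*1)**2 = (2*1)**2 = 2**2 = 4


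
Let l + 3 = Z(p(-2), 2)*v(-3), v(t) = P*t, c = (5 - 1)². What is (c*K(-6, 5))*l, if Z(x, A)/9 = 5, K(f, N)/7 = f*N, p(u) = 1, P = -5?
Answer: -2257920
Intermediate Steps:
K(f, N) = 7*N*f (K(f, N) = 7*(f*N) = 7*(N*f) = 7*N*f)
Z(x, A) = 45 (Z(x, A) = 9*5 = 45)
c = 16 (c = 4² = 16)
v(t) = -5*t
l = 672 (l = -3 + 45*(-5*(-3)) = -3 + 45*15 = -3 + 675 = 672)
(c*K(-6, 5))*l = (16*(7*5*(-6)))*672 = (16*(-210))*672 = -3360*672 = -2257920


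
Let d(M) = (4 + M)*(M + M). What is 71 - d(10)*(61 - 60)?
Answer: -209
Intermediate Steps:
d(M) = 2*M*(4 + M) (d(M) = (4 + M)*(2*M) = 2*M*(4 + M))
71 - d(10)*(61 - 60) = 71 - 2*10*(4 + 10)*(61 - 60) = 71 - 2*10*14 = 71 - 280 = -209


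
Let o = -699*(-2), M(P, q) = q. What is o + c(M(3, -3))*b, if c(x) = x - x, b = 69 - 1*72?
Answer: 1398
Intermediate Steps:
b = -3 (b = 69 - 72 = -3)
c(x) = 0
o = 1398
o + c(M(3, -3))*b = 1398 + 0*(-3) = 1398 + 0 = 1398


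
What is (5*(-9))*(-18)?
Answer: 810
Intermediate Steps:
(5*(-9))*(-18) = -45*(-18) = 810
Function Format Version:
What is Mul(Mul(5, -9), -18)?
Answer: 810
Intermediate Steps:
Mul(Mul(5, -9), -18) = Mul(-45, -18) = 810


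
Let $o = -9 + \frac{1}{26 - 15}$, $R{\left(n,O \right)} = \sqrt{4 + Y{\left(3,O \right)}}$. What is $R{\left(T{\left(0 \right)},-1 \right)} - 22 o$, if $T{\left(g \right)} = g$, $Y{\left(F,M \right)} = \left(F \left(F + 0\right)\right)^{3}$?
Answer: $196 + \sqrt{733} \approx 223.07$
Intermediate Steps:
$Y{\left(F,M \right)} = F^{6}$ ($Y{\left(F,M \right)} = \left(F F\right)^{3} = \left(F^{2}\right)^{3} = F^{6}$)
$R{\left(n,O \right)} = \sqrt{733}$ ($R{\left(n,O \right)} = \sqrt{4 + 3^{6}} = \sqrt{4 + 729} = \sqrt{733}$)
$o = - \frac{98}{11}$ ($o = -9 + \frac{1}{11} = - \frac{98}{11} \approx -8.9091$)
$R{\left(T{\left(0 \right)},-1 \right)} - 22 o = \sqrt{733} - -196 = \sqrt{733} + 196 = 196 + \sqrt{733}$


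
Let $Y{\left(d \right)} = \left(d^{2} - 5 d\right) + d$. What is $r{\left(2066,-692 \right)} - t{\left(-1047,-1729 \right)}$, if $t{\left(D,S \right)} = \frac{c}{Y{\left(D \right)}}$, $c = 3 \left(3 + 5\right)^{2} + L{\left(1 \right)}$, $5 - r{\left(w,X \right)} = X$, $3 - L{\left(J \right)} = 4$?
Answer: $\frac{766976518}{1100397} \approx 697.0$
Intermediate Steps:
$L{\left(J \right)} = -1$ ($L{\left(J \right)} = 3 - 4 = -1$)
$r{\left(w,X \right)} = 5 - X$
$c = 191$ ($c = 3 \left(3 + 5\right)^{2} - 1 = 3 \cdot 8^{2} - 1 = 3 \cdot 64 - 1 = 192 - 1 = 191$)
$Y{\left(d \right)} = d^{2} - 4 d$
$t{\left(D,S \right)} = \frac{191}{D \left(-4 + D\right)}$
$r{\left(2066,-692 \right)} - t{\left(-1047,-1729 \right)} = \left(5 - -692\right) - \frac{191}{\left(-1047\right) \left(-4 - 1047\right)} = \left(5 + 692\right) - 191 \left(- \frac{1}{1047}\right) \frac{1}{-1051} = 697 - 191 \left(- \frac{1}{1047}\right) \left(- \frac{1}{1051}\right) = 697 - \frac{191}{1100397} = \frac{766976518}{1100397}$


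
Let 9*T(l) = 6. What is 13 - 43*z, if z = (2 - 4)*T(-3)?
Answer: 211/3 ≈ 70.333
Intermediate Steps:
T(l) = ⅔ (T(l) = (⅑)*6 = ⅔)
z = -4/3 (z = (2 - 4)*(⅔) = -2*⅔ = -4/3 ≈ -1.3333)
13 - 43*z = 13 - 43*(-4/3) = 13 + 172/3 = 211/3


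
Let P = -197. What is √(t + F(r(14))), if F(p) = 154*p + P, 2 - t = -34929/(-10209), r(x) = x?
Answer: 2*√5667390230/3403 ≈ 44.245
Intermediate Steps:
t = -4837/3403 (t = 2 - (-34929)/(-10209) = 2 - (-34929)*(-1)/10209 = 2 - 1*11643/3403 = 2 - 11643/3403 = -4837/3403 ≈ -1.4214)
F(p) = -197 + 154*p (F(p) = 154*p - 197 = -197 + 154*p)
√(t + F(r(14))) = √(-4837/3403 + (-197 + 154*14)) = √(-4837/3403 + (-197 + 2156)) = √(-4837/3403 + 1959) = √(6661640/3403) = 2*√5667390230/3403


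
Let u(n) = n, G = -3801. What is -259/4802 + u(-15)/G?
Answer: -6207/124166 ≈ -0.049990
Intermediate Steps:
-259/4802 + u(-15)/G = -259/4802 - 15/(-3801) = -259*1/4802 - 15*(-1/3801) = -37/686 + 5/1267 = -6207/124166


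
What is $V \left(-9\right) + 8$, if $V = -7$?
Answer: $71$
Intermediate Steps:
$V \left(-9\right) + 8 = \left(-7\right) \left(-9\right) + 8 = 63 + 8 = 71$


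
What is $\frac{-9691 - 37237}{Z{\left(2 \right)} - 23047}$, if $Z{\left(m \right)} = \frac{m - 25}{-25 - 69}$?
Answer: $\frac{630176}{309485} \approx 2.0362$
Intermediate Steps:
$Z{\left(m \right)} = \frac{25}{94} - \frac{m}{94}$ ($Z{\left(m \right)} = \frac{-25 + m}{-94} = \left(-25 + m\right) \left(- \frac{1}{94}\right) = \frac{25}{94} - \frac{m}{94}$)
$\frac{-9691 - 37237}{Z{\left(2 \right)} - 23047} = \frac{-9691 - 37237}{\left(\frac{25}{94} - \frac{1}{47}\right) - 23047} = - \frac{46928}{\left(\frac{25}{94} - \frac{1}{47}\right) - 23047} = - \frac{46928}{\frac{23}{94} - 23047} = - \frac{46928}{- \frac{2166395}{94}} = \left(-46928\right) \left(- \frac{94}{2166395}\right) = \frac{630176}{309485}$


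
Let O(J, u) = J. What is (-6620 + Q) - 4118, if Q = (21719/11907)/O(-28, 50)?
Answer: -3580027967/333396 ≈ -10738.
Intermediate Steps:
Q = -21719/333396 (Q = (21719/11907)/(-28) = (21719*(1/11907))*(-1/28) = (21719/11907)*(-1/28) = -21719/333396 ≈ -0.065145)
(-6620 + Q) - 4118 = (-6620 - 21719/333396) - 4118 = -2207103239/333396 - 4118 = -3580027967/333396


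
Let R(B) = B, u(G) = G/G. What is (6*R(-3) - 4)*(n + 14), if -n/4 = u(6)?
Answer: -220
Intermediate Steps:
u(G) = 1
n = -4 (n = -4*1 = -4)
(6*R(-3) - 4)*(n + 14) = (6*(-3) - 4)*(-4 + 14) = (-18 - 4)*10 = -22*10 = -220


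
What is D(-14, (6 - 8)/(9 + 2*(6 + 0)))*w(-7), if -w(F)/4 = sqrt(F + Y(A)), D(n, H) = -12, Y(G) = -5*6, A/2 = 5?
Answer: 48*I*sqrt(37) ≈ 291.97*I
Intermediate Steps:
A = 10 (A = 2*5 = 10)
Y(G) = -30
w(F) = -4*sqrt(-30 + F) (w(F) = -4*sqrt(F - 30) = -4*sqrt(-30 + F))
D(-14, (6 - 8)/(9 + 2*(6 + 0)))*w(-7) = -(-48)*sqrt(-30 - 7) = -(-48)*sqrt(-37) = -(-48)*I*sqrt(37) = 48*I*sqrt(37)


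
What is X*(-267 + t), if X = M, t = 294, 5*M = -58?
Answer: -1566/5 ≈ -313.20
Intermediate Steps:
M = -58/5 (M = (⅕)*(-58) = -58/5 ≈ -11.600)
X = -58/5 ≈ -11.600
X*(-267 + t) = -58*(-267 + 294)/5 = -58/5*27 = -1566/5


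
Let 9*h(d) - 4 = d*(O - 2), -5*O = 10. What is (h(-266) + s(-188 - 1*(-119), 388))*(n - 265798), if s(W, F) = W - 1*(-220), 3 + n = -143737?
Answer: -331316242/3 ≈ -1.1044e+8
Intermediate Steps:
O = -2 (O = -⅕*10 = -2)
n = -143740 (n = -3 - 143737 = -143740)
s(W, F) = 220 + W (s(W, F) = W + 220 = 220 + W)
h(d) = 4/9 - 4*d/9 (h(d) = 4/9 + (d*(-2 - 2))/9 = 4/9 + (d*(-4))/9 = 4/9 + (-4*d)/9 = 4/9 - 4*d/9)
(h(-266) + s(-188 - 1*(-119), 388))*(n - 265798) = ((4/9 - 4/9*(-266)) + (220 + (-188 - 1*(-119))))*(-143740 - 265798) = ((4/9 + 1064/9) + (220 + (-188 + 119)))*(-409538) = (356/3 + (220 - 69))*(-409538) = (356/3 + 151)*(-409538) = (809/3)*(-409538) = -331316242/3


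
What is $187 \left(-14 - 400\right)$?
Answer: $-77418$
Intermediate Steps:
$187 \left(-14 - 400\right) = 187 \left(-414\right) = -77418$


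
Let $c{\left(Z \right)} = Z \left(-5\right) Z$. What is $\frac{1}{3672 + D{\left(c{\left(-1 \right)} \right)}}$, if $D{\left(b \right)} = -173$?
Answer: $\frac{1}{3499} \approx 0.0002858$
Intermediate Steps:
$c{\left(Z \right)} = - 5 Z^{2}$ ($c{\left(Z \right)} = - 5 Z Z = - 5 Z^{2}$)
$\frac{1}{3672 + D{\left(c{\left(-1 \right)} \right)}} = \frac{1}{3672 - 173} = \frac{1}{3499}$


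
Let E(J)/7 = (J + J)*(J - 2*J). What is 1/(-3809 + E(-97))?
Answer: -1/135535 ≈ -7.3782e-6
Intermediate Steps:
E(J) = -14*J² (E(J) = 7*((J + J)*(J - 2*J)) = 7*((2*J)*(-J)) = 7*(-2*J²) = -14*J²)
1/(-3809 + E(-97)) = 1/(-3809 - 14*(-97)²) = 1/(-3809 - 14*9409) = 1/(-3809 - 131726) = 1/(-135535) = -1/135535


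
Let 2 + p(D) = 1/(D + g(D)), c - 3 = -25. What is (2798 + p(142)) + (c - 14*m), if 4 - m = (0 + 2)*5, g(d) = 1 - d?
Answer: 2859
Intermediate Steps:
c = -22 (c = 3 - 25 = -22)
p(D) = -1 (p(D) = -2 + 1/(D + (1 - D)) = -2 + 1/1 = -2 + 1 = -1)
m = -6 (m = 4 - (0 + 2)*5 = 4 - 2*5 = 4 - 1*10 = 4 - 10 = -6)
(2798 + p(142)) + (c - 14*m) = (2798 - 1) + (-22 - 14*(-6)) = 2797 + (-22 + 84) = 2797 + 62 = 2859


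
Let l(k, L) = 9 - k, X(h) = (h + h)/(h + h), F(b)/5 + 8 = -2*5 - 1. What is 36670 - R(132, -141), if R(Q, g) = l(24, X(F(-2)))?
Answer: 36685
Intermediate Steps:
F(b) = -95 (F(b) = -40 + 5*(-2*5 - 1) = -40 + 5*(-10 - 1) = -40 + 5*(-11) = -40 - 55 = -95)
X(h) = 1 (X(h) = (2*h)/((2*h)) = (2*h)*(1/(2*h)) = 1)
R(Q, g) = -15 (R(Q, g) = 9 - 1*24 = 9 - 24 = -15)
36670 - R(132, -141) = 36670 - 1*(-15) = 36670 + 15 = 36685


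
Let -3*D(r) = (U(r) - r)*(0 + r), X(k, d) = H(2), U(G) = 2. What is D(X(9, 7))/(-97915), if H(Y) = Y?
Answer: 0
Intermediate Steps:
X(k, d) = 2
D(r) = -r*(2 - r)/3 (D(r) = -(2 - r)*(0 + r)/3 = -(2 - r)*r/3 = -r*(2 - r)/3)
D(X(9, 7))/(-97915) = ((⅓)*2*(-2 + 2))/(-97915) = ((⅓)*2*0)*(-1/97915) = 0*(-1/97915) = 0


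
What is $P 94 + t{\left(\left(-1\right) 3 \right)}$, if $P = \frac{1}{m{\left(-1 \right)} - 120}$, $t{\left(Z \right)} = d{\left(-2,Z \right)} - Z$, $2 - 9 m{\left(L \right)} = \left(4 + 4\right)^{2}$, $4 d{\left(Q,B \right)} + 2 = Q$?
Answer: $\frac{719}{571} \approx 1.2592$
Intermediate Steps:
$d{\left(Q,B \right)} = - \frac{1}{2} + \frac{Q}{4}$
$m{\left(L \right)} = - \frac{62}{9}$ ($m{\left(L \right)} = \frac{2}{9} - \frac{\left(4 + 4\right)^{2}}{9} = \frac{2}{9} - \frac{8^{2}}{9} = \frac{2}{9} - \frac{64}{9} = - \frac{62}{9}$)
$t{\left(Z \right)} = -1 - Z$ ($t{\left(Z \right)} = \left(- \frac{1}{2} + \frac{1}{4} \left(-2\right)\right) - Z = \left(- \frac{1}{2} - \frac{1}{2}\right) - Z = -1 - Z$)
$P = - \frac{9}{1142}$ ($P = \frac{1}{- \frac{62}{9} - 120} = \frac{1}{- \frac{1142}{9}} = - \frac{9}{1142} \approx -0.0078809$)
$P 94 + t{\left(\left(-1\right) 3 \right)} = \left(- \frac{9}{1142}\right) 94 - \left(1 - 3\right) = - \frac{423}{571} - -2 = - \frac{423}{571} + \left(-1 + 3\right) = - \frac{423}{571} + 2 = \frac{719}{571}$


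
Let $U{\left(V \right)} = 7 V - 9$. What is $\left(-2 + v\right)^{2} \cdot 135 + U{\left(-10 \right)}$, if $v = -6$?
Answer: $8561$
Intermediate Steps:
$U{\left(V \right)} = -9 + 7 V$
$\left(-2 + v\right)^{2} \cdot 135 + U{\left(-10 \right)} = \left(-2 - 6\right)^{2} \cdot 135 + \left(-9 + 7 \left(-10\right)\right) = \left(-8\right)^{2} \cdot 135 - 79 = 64 \cdot 135 - 79 = 8640 - 79 = 8561$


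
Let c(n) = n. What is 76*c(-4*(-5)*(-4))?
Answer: -6080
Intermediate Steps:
76*c(-4*(-5)*(-4)) = 76*(-4*(-5)*(-4)) = 76*(20*(-4)) = 76*(-80) = -6080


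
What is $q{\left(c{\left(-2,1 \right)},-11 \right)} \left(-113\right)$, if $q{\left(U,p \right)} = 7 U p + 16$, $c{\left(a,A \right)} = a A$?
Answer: $-19210$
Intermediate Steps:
$c{\left(a,A \right)} = A a$
$q{\left(U,p \right)} = 16 + 7 U p$ ($q{\left(U,p \right)} = 7 U p + 16 = 16 + 7 U p$)
$q{\left(c{\left(-2,1 \right)},-11 \right)} \left(-113\right) = \left(16 + 7 \cdot 1 \left(-2\right) \left(-11\right)\right) \left(-113\right) = \left(16 + 7 \left(-2\right) \left(-11\right)\right) \left(-113\right) = \left(16 + 154\right) \left(-113\right) = 170 \left(-113\right) = -19210$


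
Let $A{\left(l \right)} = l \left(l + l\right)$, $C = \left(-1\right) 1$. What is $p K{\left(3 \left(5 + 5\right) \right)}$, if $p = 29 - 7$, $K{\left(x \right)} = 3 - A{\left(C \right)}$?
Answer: $22$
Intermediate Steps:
$C = -1$
$A{\left(l \right)} = 2 l^{2}$ ($A{\left(l \right)} = l 2 l = 2 l^{2}$)
$K{\left(x \right)} = 1$ ($K{\left(x \right)} = 3 - 2 \left(-1\right)^{2} = 3 - 2 \cdot 1 = 3 - 2 = 1$)
$p = 22$ ($p = 29 - 7 = 22$)
$p K{\left(3 \left(5 + 5\right) \right)} = 22 \cdot 1 = 22$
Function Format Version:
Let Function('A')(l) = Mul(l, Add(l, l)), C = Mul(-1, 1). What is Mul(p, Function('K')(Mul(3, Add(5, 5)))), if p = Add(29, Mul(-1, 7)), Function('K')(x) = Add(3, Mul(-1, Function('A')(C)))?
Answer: 22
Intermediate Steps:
C = -1
Function('A')(l) = Mul(2, Pow(l, 2)) (Function('A')(l) = Mul(l, Mul(2, l)) = Mul(2, Pow(l, 2)))
Function('K')(x) = 1 (Function('K')(x) = Add(3, Mul(-1, Mul(2, Pow(-1, 2)))) = Add(3, Mul(-1, Mul(2, 1))) = Add(3, Mul(-1, 2)) = Add(3, -2) = 1)
p = 22 (p = Add(29, -7) = 22)
Mul(p, Function('K')(Mul(3, Add(5, 5)))) = Mul(22, 1) = 22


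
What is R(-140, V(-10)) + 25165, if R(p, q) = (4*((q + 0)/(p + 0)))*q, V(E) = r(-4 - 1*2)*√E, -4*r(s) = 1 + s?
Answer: 1409265/56 ≈ 25165.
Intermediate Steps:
r(s) = -¼ - s/4 (r(s) = -(1 + s)/4 = -¼ - s/4)
V(E) = 5*√E/4 (V(E) = (-¼ - (-4 - 1*2)/4)*√E = (-¼ - (-4 - 2)/4)*√E = (-¼ - ¼*(-6))*√E = (-¼ + 3/2)*√E = 5*√E/4)
R(p, q) = 4*q²/p (R(p, q) = (4*(q/p))*q = (4*q/p)*q = 4*q²/p)
R(-140, V(-10)) + 25165 = 4*(5*√(-10)/4)²/(-140) + 25165 = 4*(-1/140)*(5*(I*√10)/4)² + 25165 = 4*(-1/140)*(5*I*√10/4)² + 25165 = 4*(-1/140)*(-125/8) + 25165 = 25/56 + 25165 = 1409265/56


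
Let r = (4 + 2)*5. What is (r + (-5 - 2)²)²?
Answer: 6241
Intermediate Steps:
r = 30 (r = 6*5 = 30)
(r + (-5 - 2)²)² = (30 + (-5 - 2)²)² = (30 + (-7)²)² = (30 + 49)² = 79² = 6241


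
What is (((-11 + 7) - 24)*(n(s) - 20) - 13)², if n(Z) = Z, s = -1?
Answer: 330625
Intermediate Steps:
(((-11 + 7) - 24)*(n(s) - 20) - 13)² = (((-11 + 7) - 24)*(-1 - 20) - 13)² = ((-4 - 24)*(-21) - 13)² = (-28*(-21) - 13)² = (588 - 13)² = 575² = 330625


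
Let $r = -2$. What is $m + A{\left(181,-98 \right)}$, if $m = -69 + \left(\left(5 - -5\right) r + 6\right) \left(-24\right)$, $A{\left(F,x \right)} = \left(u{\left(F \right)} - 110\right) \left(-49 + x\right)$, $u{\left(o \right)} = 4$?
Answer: $15849$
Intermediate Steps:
$A{\left(F,x \right)} = 5194 - 106 x$ ($A{\left(F,x \right)} = \left(4 - 110\right) \left(-49 + x\right) = - 106 \left(-49 + x\right) = 5194 - 106 x$)
$m = 267$ ($m = -69 + \left(\left(5 - -5\right) \left(-2\right) + 6\right) \left(-24\right) = -69 + \left(\left(5 + 5\right) \left(-2\right) + 6\right) \left(-24\right) = -69 + \left(10 \left(-2\right) + 6\right) \left(-24\right) = -69 + \left(-20 + 6\right) \left(-24\right) = -69 - -336 = -69 + 336 = 267$)
$m + A{\left(181,-98 \right)} = 267 + \left(5194 - -10388\right) = 267 + \left(5194 + 10388\right) = 267 + 15582 = 15849$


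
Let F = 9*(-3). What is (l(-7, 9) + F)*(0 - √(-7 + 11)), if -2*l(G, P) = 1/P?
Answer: 487/9 ≈ 54.111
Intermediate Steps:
l(G, P) = -1/(2*P)
F = -27
(l(-7, 9) + F)*(0 - √(-7 + 11)) = (-½/9 - 27)*(0 - √(-7 + 11)) = (-½*⅑ - 27)*(0 - √4) = (-1/18 - 27)*(0 - 1*2) = -487*(0 - 2)/18 = -487/18*(-2) = 487/9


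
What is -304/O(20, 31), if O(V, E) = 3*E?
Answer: -304/93 ≈ -3.2688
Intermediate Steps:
-304/O(20, 31) = -304/(3*31) = -304/93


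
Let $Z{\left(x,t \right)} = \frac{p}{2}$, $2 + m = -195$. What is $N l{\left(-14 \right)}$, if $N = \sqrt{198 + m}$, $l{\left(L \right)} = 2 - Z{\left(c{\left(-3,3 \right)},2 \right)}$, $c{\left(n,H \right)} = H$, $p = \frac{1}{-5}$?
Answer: $\frac{21}{10} \approx 2.1$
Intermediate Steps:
$p = - \frac{1}{5} \approx -0.2$
$m = -197$ ($m = -2 - 195 = -197$)
$Z{\left(x,t \right)} = - \frac{1}{10}$ ($Z{\left(x,t \right)} = - \frac{1}{5 \cdot 2} = \left(- \frac{1}{5}\right) \frac{1}{2} = - \frac{1}{10}$)
$l{\left(L \right)} = \frac{21}{10}$ ($l{\left(L \right)} = 2 - - \frac{1}{10} = 2 + \frac{1}{10} = \frac{21}{10}$)
$N = 1$ ($N = \sqrt{198 - 197} = \sqrt{1} = 1$)
$N l{\left(-14 \right)} = 1 \cdot \frac{21}{10} = \frac{21}{10}$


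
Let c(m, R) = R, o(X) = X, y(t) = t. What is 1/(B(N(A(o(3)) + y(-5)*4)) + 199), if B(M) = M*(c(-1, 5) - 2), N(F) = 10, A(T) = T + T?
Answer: 1/229 ≈ 0.0043668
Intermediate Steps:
A(T) = 2*T
B(M) = 3*M (B(M) = M*(5 - 2) = M*3 = 3*M)
1/(B(N(A(o(3)) + y(-5)*4)) + 199) = 1/(3*10 + 199) = 1/(30 + 199) = 1/229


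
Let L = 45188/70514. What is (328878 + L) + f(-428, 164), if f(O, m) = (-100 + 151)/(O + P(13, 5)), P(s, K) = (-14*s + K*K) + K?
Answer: 6725257261093/20449060 ≈ 3.2888e+5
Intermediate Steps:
P(s, K) = K + K**2 - 14*s (P(s, K) = (-14*s + K**2) + K = (K**2 - 14*s) + K = K + K**2 - 14*s)
L = 22594/35257 (L = 45188*(1/70514) = 22594/35257 ≈ 0.64084)
f(O, m) = 51/(-152 + O) (f(O, m) = (-100 + 151)/(O + (5 + 5**2 - 14*13)) = 51/(O + (5 + 25 - 182)) = 51/(O - 152) = 51/(-152 + O))
(328878 + L) + f(-428, 164) = (328878 + 22594/35257) + 51/(-152 - 428) = 11595274240/35257 + 51/(-580) = 11595274240/35257 + 51*(-1/580) = 11595274240/35257 - 51/580 = 6725257261093/20449060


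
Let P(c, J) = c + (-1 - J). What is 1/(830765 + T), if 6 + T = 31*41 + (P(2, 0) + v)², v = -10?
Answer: 1/832111 ≈ 1.2018e-6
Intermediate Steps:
P(c, J) = -1 + c - J
T = 1346 (T = -6 + (31*41 + ((-1 + 2 - 1*0) - 10)²) = -6 + (1271 + ((-1 + 2 + 0) - 10)²) = -6 + (1271 + (1 - 10)²) = -6 + (1271 + (-9)²) = -6 + (1271 + 81) = -6 + 1352 = 1346)
1/(830765 + T) = 1/(830765 + 1346) = 1/832111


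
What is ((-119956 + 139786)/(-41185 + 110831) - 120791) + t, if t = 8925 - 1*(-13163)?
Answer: -3437124654/34823 ≈ -98703.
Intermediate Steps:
t = 22088 (t = 8925 + 13163 = 22088)
((-119956 + 139786)/(-41185 + 110831) - 120791) + t = ((-119956 + 139786)/(-41185 + 110831) - 120791) + 22088 = (19830/69646 - 120791) + 22088 = (19830*(1/69646) - 120791) + 22088 = (9915/34823 - 120791) + 22088 = -4206295078/34823 + 22088 = -3437124654/34823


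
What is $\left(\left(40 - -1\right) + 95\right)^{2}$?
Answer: $18496$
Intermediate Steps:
$\left(\left(40 - -1\right) + 95\right)^{2} = \left(\left(40 + 1\right) + 95\right)^{2} = \left(41 + 95\right)^{2} = 136^{2} = 18496$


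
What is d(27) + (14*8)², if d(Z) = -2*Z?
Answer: 12490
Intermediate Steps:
d(27) + (14*8)² = -2*27 + (14*8)² = -54 + 112² = -54 + 12544 = 12490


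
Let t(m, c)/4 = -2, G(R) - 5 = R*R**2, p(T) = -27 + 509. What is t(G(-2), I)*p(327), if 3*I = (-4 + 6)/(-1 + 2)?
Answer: -3856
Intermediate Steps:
p(T) = 482
I = 2/3 (I = ((-4 + 6)/(-1 + 2))/3 = (2/1)/3 = (2*1)/3 = (1/3)*2 = 2/3 ≈ 0.66667)
G(R) = 5 + R**3 (G(R) = 5 + R*R**2 = 5 + R**3)
t(m, c) = -8 (t(m, c) = 4*(-2) = -8)
t(G(-2), I)*p(327) = -8*482 = -3856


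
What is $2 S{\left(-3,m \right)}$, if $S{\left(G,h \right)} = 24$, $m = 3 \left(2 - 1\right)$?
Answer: $48$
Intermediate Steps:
$m = 3$ ($m = 3 \cdot 1 = 3$)
$2 S{\left(-3,m \right)} = 2 \cdot 24 = 48$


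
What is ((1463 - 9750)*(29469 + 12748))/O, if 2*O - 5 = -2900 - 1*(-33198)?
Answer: -2701562/117 ≈ -23090.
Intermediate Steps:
O = 30303/2 (O = 5/2 + (-2900 - 1*(-33198))/2 = 5/2 + (-2900 + 33198)/2 = 5/2 + (½)*30298 = 5/2 + 15149 = 30303/2 ≈ 15152.)
((1463 - 9750)*(29469 + 12748))/O = ((1463 - 9750)*(29469 + 12748))/(30303/2) = -8287*42217*(2/30303) = -349852279*2/30303 = -2701562/117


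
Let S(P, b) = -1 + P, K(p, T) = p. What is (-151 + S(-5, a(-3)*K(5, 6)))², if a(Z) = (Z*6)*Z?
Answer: 24649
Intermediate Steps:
a(Z) = 6*Z² (a(Z) = (6*Z)*Z = 6*Z²)
(-151 + S(-5, a(-3)*K(5, 6)))² = (-151 + (-1 - 5))² = (-151 - 6)² = (-157)² = 24649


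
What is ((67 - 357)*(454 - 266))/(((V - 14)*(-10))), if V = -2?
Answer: -1363/4 ≈ -340.75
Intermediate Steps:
((67 - 357)*(454 - 266))/(((V - 14)*(-10))) = ((67 - 357)*(454 - 266))/(((-2 - 14)*(-10))) = (-290*188)/((-16*(-10))) = -54520/160 = -54520*1/160 = -1363/4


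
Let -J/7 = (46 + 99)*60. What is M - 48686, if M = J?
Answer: -109586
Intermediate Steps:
J = -60900 (J = -7*(46 + 99)*60 = -1015*60 = -7*8700 = -60900)
M = -60900
M - 48686 = -60900 - 48686 = -109586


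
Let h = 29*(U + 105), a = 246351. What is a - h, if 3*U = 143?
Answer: 725771/3 ≈ 2.4192e+5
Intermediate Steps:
U = 143/3 (U = (⅓)*143 = 143/3 ≈ 47.667)
h = 13282/3 (h = 29*(143/3 + 105) = 29*(458/3) = 13282/3 ≈ 4427.3)
a - h = 246351 - 1*13282/3 = 246351 - 13282/3 = 725771/3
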